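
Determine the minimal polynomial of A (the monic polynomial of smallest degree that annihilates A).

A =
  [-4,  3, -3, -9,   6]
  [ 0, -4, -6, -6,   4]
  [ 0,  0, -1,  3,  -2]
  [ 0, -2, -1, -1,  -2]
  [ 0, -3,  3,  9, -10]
x^2 + 8*x + 16

The characteristic polynomial is χ_A(x) = (x + 4)^5, so the eigenvalues are known. The minimal polynomial is
  m_A(x) = Π_λ (x − λ)^{k_λ}
where k_λ is the size of the *largest* Jordan block for λ (equivalently, the smallest k with (A − λI)^k v = 0 for every generalised eigenvector v of λ).

  λ = -4: largest Jordan block has size 2, contributing (x + 4)^2

So m_A(x) = (x + 4)^2 = x^2 + 8*x + 16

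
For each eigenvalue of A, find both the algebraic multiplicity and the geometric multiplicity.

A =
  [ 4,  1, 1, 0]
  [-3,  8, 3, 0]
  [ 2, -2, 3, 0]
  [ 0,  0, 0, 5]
λ = 5: alg = 4, geom = 3

Step 1 — factor the characteristic polynomial to read off the algebraic multiplicities:
  χ_A(x) = (x - 5)^4

Step 2 — compute geometric multiplicities via the rank-nullity identity g(λ) = n − rank(A − λI):
  rank(A − (5)·I) = 1, so dim ker(A − (5)·I) = n − 1 = 3

Summary:
  λ = 5: algebraic multiplicity = 4, geometric multiplicity = 3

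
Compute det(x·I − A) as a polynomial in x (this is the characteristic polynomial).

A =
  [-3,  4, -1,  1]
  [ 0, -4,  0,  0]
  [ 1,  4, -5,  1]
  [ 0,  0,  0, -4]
x^4 + 16*x^3 + 96*x^2 + 256*x + 256

Expanding det(x·I − A) (e.g. by cofactor expansion or by noting that A is similar to its Jordan form J, which has the same characteristic polynomial as A) gives
  χ_A(x) = x^4 + 16*x^3 + 96*x^2 + 256*x + 256
which factors as (x + 4)^4. The eigenvalues (with algebraic multiplicities) are λ = -4 with multiplicity 4.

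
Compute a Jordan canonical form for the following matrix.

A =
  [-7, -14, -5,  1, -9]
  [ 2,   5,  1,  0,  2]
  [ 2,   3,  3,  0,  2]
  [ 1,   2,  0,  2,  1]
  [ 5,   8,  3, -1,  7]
J_3(2) ⊕ J_2(2)

The characteristic polynomial is
  det(x·I − A) = x^5 - 10*x^4 + 40*x^3 - 80*x^2 + 80*x - 32 = (x - 2)^5

Eigenvalues and multiplicities (the geometric multiplicity of λ is n − rank(A − λI), which equals the number of Jordan blocks for λ):
  λ = 2: algebraic multiplicity = 5, geometric multiplicity = 2

Determining the block sizes for each eigenvalue:
  λ = 2: with am = 5 and gm = 2, the partition is not yet determined (e.g. several partitions of 5 into 2 parts exist). Let N = A − (2)·I. Computing rank(N^1) = 3, rank(N^2) = 1, rank(N^3) = 0; the number of blocks of size ≥ j is rank(N^{j−1}) − rank(N^j), giving [2, 2, 1]. So we have 1 block(s) of size 3, 1 block(s) of size 2 → block sizes [3, 2]

Assembling the blocks gives a Jordan form
J =
  [2, 1, 0, 0, 0]
  [0, 2, 1, 0, 0]
  [0, 0, 2, 0, 0]
  [0, 0, 0, 2, 1]
  [0, 0, 0, 0, 2]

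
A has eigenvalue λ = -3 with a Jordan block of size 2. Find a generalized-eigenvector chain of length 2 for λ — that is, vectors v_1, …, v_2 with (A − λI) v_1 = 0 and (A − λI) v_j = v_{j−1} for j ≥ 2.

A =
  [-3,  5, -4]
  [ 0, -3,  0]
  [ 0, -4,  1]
A Jordan chain for λ = -3 of length 2:
v_1 = (1, 0, 0)ᵀ
v_2 = (0, 1, 1)ᵀ

Let N = A − (-3)·I. We want v_2 with N^2 v_2 = 0 but N^1 v_2 ≠ 0; then v_{j-1} := N · v_j for j = 2, …, 2.

Pick v_2 = (0, 1, 1)ᵀ.
Then v_1 = N · v_2 = (1, 0, 0)ᵀ.

Sanity check: (A − (-3)·I) v_1 = (0, 0, 0)ᵀ = 0. ✓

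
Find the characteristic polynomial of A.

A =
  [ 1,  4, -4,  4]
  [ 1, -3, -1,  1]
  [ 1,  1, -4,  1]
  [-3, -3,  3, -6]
x^4 + 12*x^3 + 54*x^2 + 108*x + 81

Expanding det(x·I − A) (e.g. by cofactor expansion or by noting that A is similar to its Jordan form J, which has the same characteristic polynomial as A) gives
  χ_A(x) = x^4 + 12*x^3 + 54*x^2 + 108*x + 81
which factors as (x + 3)^4. The eigenvalues (with algebraic multiplicities) are λ = -3 with multiplicity 4.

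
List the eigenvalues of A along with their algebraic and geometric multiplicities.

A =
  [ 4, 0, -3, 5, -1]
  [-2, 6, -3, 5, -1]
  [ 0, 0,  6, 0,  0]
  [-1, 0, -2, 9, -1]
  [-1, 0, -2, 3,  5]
λ = 6: alg = 5, geom = 3

Step 1 — factor the characteristic polynomial to read off the algebraic multiplicities:
  χ_A(x) = (x - 6)^5

Step 2 — compute geometric multiplicities via the rank-nullity identity g(λ) = n − rank(A − λI):
  rank(A − (6)·I) = 2, so dim ker(A − (6)·I) = n − 2 = 3

Summary:
  λ = 6: algebraic multiplicity = 5, geometric multiplicity = 3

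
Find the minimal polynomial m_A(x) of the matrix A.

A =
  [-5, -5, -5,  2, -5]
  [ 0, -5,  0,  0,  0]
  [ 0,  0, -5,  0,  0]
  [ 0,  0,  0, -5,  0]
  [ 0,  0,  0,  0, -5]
x^2 + 10*x + 25

The characteristic polynomial is χ_A(x) = (x + 5)^5, so the eigenvalues are known. The minimal polynomial is
  m_A(x) = Π_λ (x − λ)^{k_λ}
where k_λ is the size of the *largest* Jordan block for λ (equivalently, the smallest k with (A − λI)^k v = 0 for every generalised eigenvector v of λ).

  λ = -5: largest Jordan block has size 2, contributing (x + 5)^2

So m_A(x) = (x + 5)^2 = x^2 + 10*x + 25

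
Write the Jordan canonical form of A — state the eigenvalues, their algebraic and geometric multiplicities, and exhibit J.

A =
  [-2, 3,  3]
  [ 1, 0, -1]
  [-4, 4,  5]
J_2(1) ⊕ J_1(1)

The characteristic polynomial is
  det(x·I − A) = x^3 - 3*x^2 + 3*x - 1 = (x - 1)^3

Eigenvalues and multiplicities (the geometric multiplicity of λ is n − rank(A − λI), which equals the number of Jordan blocks for λ):
  λ = 1: algebraic multiplicity = 3, geometric multiplicity = 2

Determining the block sizes for each eigenvalue:
  λ = 1: 2 blocks summing to 3 forces exactly one block of size 2 and the rest size 1 → block sizes [2, 1]

Assembling the blocks gives a Jordan form
J =
  [1, 1, 0]
  [0, 1, 0]
  [0, 0, 1]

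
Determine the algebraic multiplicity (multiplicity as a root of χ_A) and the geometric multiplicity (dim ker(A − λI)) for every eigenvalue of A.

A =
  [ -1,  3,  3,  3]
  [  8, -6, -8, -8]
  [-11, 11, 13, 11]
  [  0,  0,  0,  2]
λ = 2: alg = 4, geom = 3

Step 1 — factor the characteristic polynomial to read off the algebraic multiplicities:
  χ_A(x) = (x - 2)^4

Step 2 — compute geometric multiplicities via the rank-nullity identity g(λ) = n − rank(A − λI):
  rank(A − (2)·I) = 1, so dim ker(A − (2)·I) = n − 1 = 3

Summary:
  λ = 2: algebraic multiplicity = 4, geometric multiplicity = 3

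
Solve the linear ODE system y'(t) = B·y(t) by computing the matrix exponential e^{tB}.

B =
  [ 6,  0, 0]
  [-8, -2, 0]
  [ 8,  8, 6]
e^{tB} =
  [exp(6*t), 0, 0]
  [-exp(6*t) + exp(-2*t), exp(-2*t), 0]
  [exp(6*t) - exp(-2*t), exp(6*t) - exp(-2*t), exp(6*t)]

Strategy: write B = P · J · P⁻¹ where J is a Jordan canonical form, so e^{tB} = P · e^{tJ} · P⁻¹, and e^{tJ} can be computed block-by-block.

B has Jordan form
J =
  [-2, 0, 0]
  [ 0, 6, 0]
  [ 0, 0, 6]
(up to reordering of blocks).

Per-block formulas:
  For a 1×1 block at λ = -2: exp(t · [-2]) = [e^(-2t)].
  For a 1×1 block at λ = 6: exp(t · [6]) = [e^(6t)].

After assembling e^{tJ} and conjugating by P, we get:

e^{tB} =
  [exp(6*t), 0, 0]
  [-exp(6*t) + exp(-2*t), exp(-2*t), 0]
  [exp(6*t) - exp(-2*t), exp(6*t) - exp(-2*t), exp(6*t)]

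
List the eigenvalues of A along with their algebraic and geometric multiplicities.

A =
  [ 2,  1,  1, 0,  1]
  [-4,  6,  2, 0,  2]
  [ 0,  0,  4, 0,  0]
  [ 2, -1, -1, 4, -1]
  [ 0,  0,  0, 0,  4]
λ = 4: alg = 5, geom = 4

Step 1 — factor the characteristic polynomial to read off the algebraic multiplicities:
  χ_A(x) = (x - 4)^5

Step 2 — compute geometric multiplicities via the rank-nullity identity g(λ) = n − rank(A − λI):
  rank(A − (4)·I) = 1, so dim ker(A − (4)·I) = n − 1 = 4

Summary:
  λ = 4: algebraic multiplicity = 5, geometric multiplicity = 4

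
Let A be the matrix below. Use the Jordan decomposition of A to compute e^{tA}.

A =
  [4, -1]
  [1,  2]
e^{tA} =
  [t*exp(3*t) + exp(3*t), -t*exp(3*t)]
  [t*exp(3*t), -t*exp(3*t) + exp(3*t)]

Strategy: write A = P · J · P⁻¹ where J is a Jordan canonical form, so e^{tA} = P · e^{tJ} · P⁻¹, and e^{tJ} can be computed block-by-block.

A has Jordan form
J =
  [3, 1]
  [0, 3]
(up to reordering of blocks).

Per-block formulas:
  For a 2×2 Jordan block J_2(3): exp(t · J_2(3)) = e^(3t)·(I + t·N), where N is the 2×2 nilpotent shift.

After assembling e^{tJ} and conjugating by P, we get:

e^{tA} =
  [t*exp(3*t) + exp(3*t), -t*exp(3*t)]
  [t*exp(3*t), -t*exp(3*t) + exp(3*t)]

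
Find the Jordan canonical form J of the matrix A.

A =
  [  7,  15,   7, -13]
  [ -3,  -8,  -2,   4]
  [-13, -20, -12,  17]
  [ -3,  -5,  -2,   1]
J_3(-3) ⊕ J_1(-3)

The characteristic polynomial is
  det(x·I − A) = x^4 + 12*x^3 + 54*x^2 + 108*x + 81 = (x + 3)^4

Eigenvalues and multiplicities (the geometric multiplicity of λ is n − rank(A − λI), which equals the number of Jordan blocks for λ):
  λ = -3: algebraic multiplicity = 4, geometric multiplicity = 2

Determining the block sizes for each eigenvalue:
  λ = -3: with am = 4 and gm = 2, the partition is not yet determined (e.g. several partitions of 4 into 2 parts exist). Let N = A − (-3)·I. Computing rank(N^1) = 2, rank(N^2) = 1, rank(N^3) = 0; the number of blocks of size ≥ j is rank(N^{j−1}) − rank(N^j), giving [2, 1, 1]. So we have 1 block(s) of size 3, 1 block(s) of size 1 → block sizes [3, 1]

Assembling the blocks gives a Jordan form
J =
  [-3,  1,  0,  0]
  [ 0, -3,  1,  0]
  [ 0,  0, -3,  0]
  [ 0,  0,  0, -3]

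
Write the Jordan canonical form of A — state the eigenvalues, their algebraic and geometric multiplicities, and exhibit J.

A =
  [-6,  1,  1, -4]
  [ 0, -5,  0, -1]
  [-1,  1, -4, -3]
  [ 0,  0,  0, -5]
J_2(-5) ⊕ J_2(-5)

The characteristic polynomial is
  det(x·I − A) = x^4 + 20*x^3 + 150*x^2 + 500*x + 625 = (x + 5)^4

Eigenvalues and multiplicities (the geometric multiplicity of λ is n − rank(A − λI), which equals the number of Jordan blocks for λ):
  λ = -5: algebraic multiplicity = 4, geometric multiplicity = 2

Determining the block sizes for each eigenvalue:
  λ = -5: with am = 4 and gm = 2, the partition is not yet determined (e.g. several partitions of 4 into 2 parts exist). Let N = A − (-5)·I. Computing rank(N^1) = 2, rank(N^2) = 0; the number of blocks of size ≥ j is rank(N^{j−1}) − rank(N^j), giving [2, 2]. So we have 2 block(s) of size 2 → block sizes [2, 2]

Assembling the blocks gives a Jordan form
J =
  [-5,  1,  0,  0]
  [ 0, -5,  0,  0]
  [ 0,  0, -5,  1]
  [ 0,  0,  0, -5]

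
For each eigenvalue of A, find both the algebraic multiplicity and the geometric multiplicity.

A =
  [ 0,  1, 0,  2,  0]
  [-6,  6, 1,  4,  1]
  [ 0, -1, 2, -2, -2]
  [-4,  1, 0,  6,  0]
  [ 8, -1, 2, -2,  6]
λ = 4: alg = 5, geom = 3

Step 1 — factor the characteristic polynomial to read off the algebraic multiplicities:
  χ_A(x) = (x - 4)^5

Step 2 — compute geometric multiplicities via the rank-nullity identity g(λ) = n − rank(A − λI):
  rank(A − (4)·I) = 2, so dim ker(A − (4)·I) = n − 2 = 3

Summary:
  λ = 4: algebraic multiplicity = 5, geometric multiplicity = 3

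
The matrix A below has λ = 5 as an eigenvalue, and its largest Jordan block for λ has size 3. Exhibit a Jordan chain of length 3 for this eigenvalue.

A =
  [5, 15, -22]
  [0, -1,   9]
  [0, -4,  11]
A Jordan chain for λ = 5 of length 3:
v_1 = (-2, 0, 0)ᵀ
v_2 = (15, -6, -4)ᵀ
v_3 = (0, 1, 0)ᵀ

Let N = A − (5)·I. We want v_3 with N^3 v_3 = 0 but N^2 v_3 ≠ 0; then v_{j-1} := N · v_j for j = 3, …, 2.

Pick v_3 = (0, 1, 0)ᵀ.
Then v_2 = N · v_3 = (15, -6, -4)ᵀ.
Then v_1 = N · v_2 = (-2, 0, 0)ᵀ.

Sanity check: (A − (5)·I) v_1 = (0, 0, 0)ᵀ = 0. ✓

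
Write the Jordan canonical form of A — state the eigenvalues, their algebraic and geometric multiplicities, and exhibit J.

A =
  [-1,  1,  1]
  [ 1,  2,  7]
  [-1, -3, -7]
J_3(-2)

The characteristic polynomial is
  det(x·I − A) = x^3 + 6*x^2 + 12*x + 8 = (x + 2)^3

Eigenvalues and multiplicities (the geometric multiplicity of λ is n − rank(A − λI), which equals the number of Jordan blocks for λ):
  λ = -2: algebraic multiplicity = 3, geometric multiplicity = 1

Determining the block sizes for each eigenvalue:
  λ = -2: one block (gm = 1), so the single block has size am = 3 → block sizes [3]

Assembling the blocks gives a Jordan form
J =
  [-2,  1,  0]
  [ 0, -2,  1]
  [ 0,  0, -2]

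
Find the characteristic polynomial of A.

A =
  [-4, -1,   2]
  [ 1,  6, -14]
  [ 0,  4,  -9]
x^3 + 7*x^2 + 15*x + 9

Expanding det(x·I − A) (e.g. by cofactor expansion or by noting that A is similar to its Jordan form J, which has the same characteristic polynomial as A) gives
  χ_A(x) = x^3 + 7*x^2 + 15*x + 9
which factors as (x + 1)*(x + 3)^2. The eigenvalues (with algebraic multiplicities) are λ = -3 with multiplicity 2, λ = -1 with multiplicity 1.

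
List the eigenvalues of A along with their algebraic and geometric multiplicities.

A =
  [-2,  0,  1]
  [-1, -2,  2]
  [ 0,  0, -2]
λ = -2: alg = 3, geom = 1

Step 1 — factor the characteristic polynomial to read off the algebraic multiplicities:
  χ_A(x) = (x + 2)^3

Step 2 — compute geometric multiplicities via the rank-nullity identity g(λ) = n − rank(A − λI):
  rank(A − (-2)·I) = 2, so dim ker(A − (-2)·I) = n − 2 = 1

Summary:
  λ = -2: algebraic multiplicity = 3, geometric multiplicity = 1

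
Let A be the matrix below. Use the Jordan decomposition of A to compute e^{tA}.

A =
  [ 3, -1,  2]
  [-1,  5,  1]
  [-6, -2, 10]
e^{tA} =
  [-t^2*exp(6*t) - 3*t*exp(6*t) + exp(6*t), -t*exp(6*t), t^2*exp(6*t)/2 + 2*t*exp(6*t)]
  [-t^2*exp(6*t) - t*exp(6*t), -t*exp(6*t) + exp(6*t), t^2*exp(6*t)/2 + t*exp(6*t)]
  [-2*t^2*exp(6*t) - 6*t*exp(6*t), -2*t*exp(6*t), t^2*exp(6*t) + 4*t*exp(6*t) + exp(6*t)]

Strategy: write A = P · J · P⁻¹ where J is a Jordan canonical form, so e^{tA} = P · e^{tJ} · P⁻¹, and e^{tJ} can be computed block-by-block.

A has Jordan form
J =
  [6, 1, 0]
  [0, 6, 1]
  [0, 0, 6]
(up to reordering of blocks).

Per-block formulas:
  For a 3×3 Jordan block J_3(6): exp(t · J_3(6)) = e^(6t)·(I + t·N + (t^2/2)·N^2), where N is the 3×3 nilpotent shift.

After assembling e^{tJ} and conjugating by P, we get:

e^{tA} =
  [-t^2*exp(6*t) - 3*t*exp(6*t) + exp(6*t), -t*exp(6*t), t^2*exp(6*t)/2 + 2*t*exp(6*t)]
  [-t^2*exp(6*t) - t*exp(6*t), -t*exp(6*t) + exp(6*t), t^2*exp(6*t)/2 + t*exp(6*t)]
  [-2*t^2*exp(6*t) - 6*t*exp(6*t), -2*t*exp(6*t), t^2*exp(6*t) + 4*t*exp(6*t) + exp(6*t)]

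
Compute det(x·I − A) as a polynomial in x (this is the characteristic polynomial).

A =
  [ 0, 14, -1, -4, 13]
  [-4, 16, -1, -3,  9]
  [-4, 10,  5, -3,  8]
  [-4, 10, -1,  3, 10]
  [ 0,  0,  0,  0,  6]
x^5 - 30*x^4 + 360*x^3 - 2160*x^2 + 6480*x - 7776

Expanding det(x·I − A) (e.g. by cofactor expansion or by noting that A is similar to its Jordan form J, which has the same characteristic polynomial as A) gives
  χ_A(x) = x^5 - 30*x^4 + 360*x^3 - 2160*x^2 + 6480*x - 7776
which factors as (x - 6)^5. The eigenvalues (with algebraic multiplicities) are λ = 6 with multiplicity 5.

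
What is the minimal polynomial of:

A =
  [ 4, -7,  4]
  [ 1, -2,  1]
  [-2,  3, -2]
x^3

The characteristic polynomial is χ_A(x) = x^3, so the eigenvalues are known. The minimal polynomial is
  m_A(x) = Π_λ (x − λ)^{k_λ}
where k_λ is the size of the *largest* Jordan block for λ (equivalently, the smallest k with (A − λI)^k v = 0 for every generalised eigenvector v of λ).

  λ = 0: largest Jordan block has size 3, contributing (x − 0)^3

So m_A(x) = x^3 = x^3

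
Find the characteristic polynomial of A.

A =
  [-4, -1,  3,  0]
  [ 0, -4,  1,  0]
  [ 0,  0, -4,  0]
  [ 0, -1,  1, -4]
x^4 + 16*x^3 + 96*x^2 + 256*x + 256

Expanding det(x·I − A) (e.g. by cofactor expansion or by noting that A is similar to its Jordan form J, which has the same characteristic polynomial as A) gives
  χ_A(x) = x^4 + 16*x^3 + 96*x^2 + 256*x + 256
which factors as (x + 4)^4. The eigenvalues (with algebraic multiplicities) are λ = -4 with multiplicity 4.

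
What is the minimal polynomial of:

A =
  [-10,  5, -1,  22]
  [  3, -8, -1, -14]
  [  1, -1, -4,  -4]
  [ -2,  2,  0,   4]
x^2 + 9*x + 20

The characteristic polynomial is χ_A(x) = (x + 4)^2*(x + 5)^2, so the eigenvalues are known. The minimal polynomial is
  m_A(x) = Π_λ (x − λ)^{k_λ}
where k_λ is the size of the *largest* Jordan block for λ (equivalently, the smallest k with (A − λI)^k v = 0 for every generalised eigenvector v of λ).

  λ = -5: largest Jordan block has size 1, contributing (x + 5)
  λ = -4: largest Jordan block has size 1, contributing (x + 4)

So m_A(x) = (x + 4)*(x + 5) = x^2 + 9*x + 20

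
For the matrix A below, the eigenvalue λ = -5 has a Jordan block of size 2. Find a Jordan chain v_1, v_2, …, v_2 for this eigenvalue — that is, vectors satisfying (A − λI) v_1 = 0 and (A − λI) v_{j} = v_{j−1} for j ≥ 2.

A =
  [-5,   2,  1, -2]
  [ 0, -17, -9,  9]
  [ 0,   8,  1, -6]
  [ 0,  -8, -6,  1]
A Jordan chain for λ = -5 of length 2:
v_1 = (2, -12, 8, -8)ᵀ
v_2 = (0, 1, 0, 0)ᵀ

Let N = A − (-5)·I. We want v_2 with N^2 v_2 = 0 but N^1 v_2 ≠ 0; then v_{j-1} := N · v_j for j = 2, …, 2.

Pick v_2 = (0, 1, 0, 0)ᵀ.
Then v_1 = N · v_2 = (2, -12, 8, -8)ᵀ.

Sanity check: (A − (-5)·I) v_1 = (0, 0, 0, 0)ᵀ = 0. ✓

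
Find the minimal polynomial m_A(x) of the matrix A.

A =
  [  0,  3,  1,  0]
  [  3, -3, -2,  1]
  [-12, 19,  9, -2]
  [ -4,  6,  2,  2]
x^3 - 6*x^2 + 12*x - 8

The characteristic polynomial is χ_A(x) = (x - 2)^4, so the eigenvalues are known. The minimal polynomial is
  m_A(x) = Π_λ (x − λ)^{k_λ}
where k_λ is the size of the *largest* Jordan block for λ (equivalently, the smallest k with (A − λI)^k v = 0 for every generalised eigenvector v of λ).

  λ = 2: largest Jordan block has size 3, contributing (x − 2)^3

So m_A(x) = (x - 2)^3 = x^3 - 6*x^2 + 12*x - 8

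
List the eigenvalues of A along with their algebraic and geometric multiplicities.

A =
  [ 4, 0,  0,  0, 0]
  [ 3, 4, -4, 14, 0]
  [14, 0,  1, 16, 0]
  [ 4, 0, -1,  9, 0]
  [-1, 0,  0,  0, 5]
λ = 4: alg = 2, geom = 1; λ = 5: alg = 3, geom = 2

Step 1 — factor the characteristic polynomial to read off the algebraic multiplicities:
  χ_A(x) = (x - 5)^3*(x - 4)^2

Step 2 — compute geometric multiplicities via the rank-nullity identity g(λ) = n − rank(A − λI):
  rank(A − (4)·I) = 4, so dim ker(A − (4)·I) = n − 4 = 1
  rank(A − (5)·I) = 3, so dim ker(A − (5)·I) = n − 3 = 2

Summary:
  λ = 4: algebraic multiplicity = 2, geometric multiplicity = 1
  λ = 5: algebraic multiplicity = 3, geometric multiplicity = 2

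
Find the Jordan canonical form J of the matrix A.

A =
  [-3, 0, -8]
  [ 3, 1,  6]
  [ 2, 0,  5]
J_2(1) ⊕ J_1(1)

The characteristic polynomial is
  det(x·I − A) = x^3 - 3*x^2 + 3*x - 1 = (x - 1)^3

Eigenvalues and multiplicities (the geometric multiplicity of λ is n − rank(A − λI), which equals the number of Jordan blocks for λ):
  λ = 1: algebraic multiplicity = 3, geometric multiplicity = 2

Determining the block sizes for each eigenvalue:
  λ = 1: 2 blocks summing to 3 forces exactly one block of size 2 and the rest size 1 → block sizes [2, 1]

Assembling the blocks gives a Jordan form
J =
  [1, 1, 0]
  [0, 1, 0]
  [0, 0, 1]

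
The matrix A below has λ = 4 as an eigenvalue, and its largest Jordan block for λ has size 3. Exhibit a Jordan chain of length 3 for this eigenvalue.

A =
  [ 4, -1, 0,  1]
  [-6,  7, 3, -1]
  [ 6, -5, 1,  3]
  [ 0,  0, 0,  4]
A Jordan chain for λ = 4 of length 3:
v_1 = (6, 0, 12, 0)ᵀ
v_2 = (0, -6, 6, 0)ᵀ
v_3 = (1, 0, 0, 0)ᵀ

Let N = A − (4)·I. We want v_3 with N^3 v_3 = 0 but N^2 v_3 ≠ 0; then v_{j-1} := N · v_j for j = 3, …, 2.

Pick v_3 = (1, 0, 0, 0)ᵀ.
Then v_2 = N · v_3 = (0, -6, 6, 0)ᵀ.
Then v_1 = N · v_2 = (6, 0, 12, 0)ᵀ.

Sanity check: (A − (4)·I) v_1 = (0, 0, 0, 0)ᵀ = 0. ✓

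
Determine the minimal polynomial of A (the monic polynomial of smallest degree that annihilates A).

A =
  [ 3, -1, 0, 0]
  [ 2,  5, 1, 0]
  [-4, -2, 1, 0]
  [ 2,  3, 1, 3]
x^3 - 9*x^2 + 27*x - 27

The characteristic polynomial is χ_A(x) = (x - 3)^4, so the eigenvalues are known. The minimal polynomial is
  m_A(x) = Π_λ (x − λ)^{k_λ}
where k_λ is the size of the *largest* Jordan block for λ (equivalently, the smallest k with (A − λI)^k v = 0 for every generalised eigenvector v of λ).

  λ = 3: largest Jordan block has size 3, contributing (x − 3)^3

So m_A(x) = (x - 3)^3 = x^3 - 9*x^2 + 27*x - 27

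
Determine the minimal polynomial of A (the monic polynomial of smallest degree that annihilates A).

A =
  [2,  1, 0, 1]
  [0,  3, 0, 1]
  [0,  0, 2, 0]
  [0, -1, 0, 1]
x^2 - 4*x + 4

The characteristic polynomial is χ_A(x) = (x - 2)^4, so the eigenvalues are known. The minimal polynomial is
  m_A(x) = Π_λ (x − λ)^{k_λ}
where k_λ is the size of the *largest* Jordan block for λ (equivalently, the smallest k with (A − λI)^k v = 0 for every generalised eigenvector v of λ).

  λ = 2: largest Jordan block has size 2, contributing (x − 2)^2

So m_A(x) = (x - 2)^2 = x^2 - 4*x + 4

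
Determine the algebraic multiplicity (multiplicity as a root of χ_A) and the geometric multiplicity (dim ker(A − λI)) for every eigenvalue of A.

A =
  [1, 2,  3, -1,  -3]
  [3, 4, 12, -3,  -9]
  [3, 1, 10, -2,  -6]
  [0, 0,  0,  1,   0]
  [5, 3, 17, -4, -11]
λ = 1: alg = 5, geom = 3

Step 1 — factor the characteristic polynomial to read off the algebraic multiplicities:
  χ_A(x) = (x - 1)^5

Step 2 — compute geometric multiplicities via the rank-nullity identity g(λ) = n − rank(A − λI):
  rank(A − (1)·I) = 2, so dim ker(A − (1)·I) = n − 2 = 3

Summary:
  λ = 1: algebraic multiplicity = 5, geometric multiplicity = 3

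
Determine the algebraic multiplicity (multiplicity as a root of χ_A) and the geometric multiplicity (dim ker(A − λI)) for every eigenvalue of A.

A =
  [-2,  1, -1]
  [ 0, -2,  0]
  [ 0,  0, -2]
λ = -2: alg = 3, geom = 2

Step 1 — factor the characteristic polynomial to read off the algebraic multiplicities:
  χ_A(x) = (x + 2)^3

Step 2 — compute geometric multiplicities via the rank-nullity identity g(λ) = n − rank(A − λI):
  rank(A − (-2)·I) = 1, so dim ker(A − (-2)·I) = n − 1 = 2

Summary:
  λ = -2: algebraic multiplicity = 3, geometric multiplicity = 2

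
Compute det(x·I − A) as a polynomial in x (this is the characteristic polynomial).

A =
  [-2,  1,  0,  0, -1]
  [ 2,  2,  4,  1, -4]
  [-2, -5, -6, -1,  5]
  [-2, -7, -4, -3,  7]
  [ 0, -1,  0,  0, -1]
x^5 + 10*x^4 + 40*x^3 + 80*x^2 + 80*x + 32

Expanding det(x·I − A) (e.g. by cofactor expansion or by noting that A is similar to its Jordan form J, which has the same characteristic polynomial as A) gives
  χ_A(x) = x^5 + 10*x^4 + 40*x^3 + 80*x^2 + 80*x + 32
which factors as (x + 2)^5. The eigenvalues (with algebraic multiplicities) are λ = -2 with multiplicity 5.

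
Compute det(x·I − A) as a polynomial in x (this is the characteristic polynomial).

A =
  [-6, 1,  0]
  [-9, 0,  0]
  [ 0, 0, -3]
x^3 + 9*x^2 + 27*x + 27

Expanding det(x·I − A) (e.g. by cofactor expansion or by noting that A is similar to its Jordan form J, which has the same characteristic polynomial as A) gives
  χ_A(x) = x^3 + 9*x^2 + 27*x + 27
which factors as (x + 3)^3. The eigenvalues (with algebraic multiplicities) are λ = -3 with multiplicity 3.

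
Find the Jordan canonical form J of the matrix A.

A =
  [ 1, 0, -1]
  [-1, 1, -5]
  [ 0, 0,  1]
J_3(1)

The characteristic polynomial is
  det(x·I − A) = x^3 - 3*x^2 + 3*x - 1 = (x - 1)^3

Eigenvalues and multiplicities (the geometric multiplicity of λ is n − rank(A − λI), which equals the number of Jordan blocks for λ):
  λ = 1: algebraic multiplicity = 3, geometric multiplicity = 1

Determining the block sizes for each eigenvalue:
  λ = 1: one block (gm = 1), so the single block has size am = 3 → block sizes [3]

Assembling the blocks gives a Jordan form
J =
  [1, 1, 0]
  [0, 1, 1]
  [0, 0, 1]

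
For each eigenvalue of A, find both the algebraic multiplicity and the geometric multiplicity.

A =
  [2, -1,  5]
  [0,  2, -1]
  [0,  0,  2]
λ = 2: alg = 3, geom = 1

Step 1 — factor the characteristic polynomial to read off the algebraic multiplicities:
  χ_A(x) = (x - 2)^3

Step 2 — compute geometric multiplicities via the rank-nullity identity g(λ) = n − rank(A − λI):
  rank(A − (2)·I) = 2, so dim ker(A − (2)·I) = n − 2 = 1

Summary:
  λ = 2: algebraic multiplicity = 3, geometric multiplicity = 1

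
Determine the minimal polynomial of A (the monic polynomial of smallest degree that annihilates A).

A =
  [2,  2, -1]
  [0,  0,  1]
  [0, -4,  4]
x^2 - 4*x + 4

The characteristic polynomial is χ_A(x) = (x - 2)^3, so the eigenvalues are known. The minimal polynomial is
  m_A(x) = Π_λ (x − λ)^{k_λ}
where k_λ is the size of the *largest* Jordan block for λ (equivalently, the smallest k with (A − λI)^k v = 0 for every generalised eigenvector v of λ).

  λ = 2: largest Jordan block has size 2, contributing (x − 2)^2

So m_A(x) = (x - 2)^2 = x^2 - 4*x + 4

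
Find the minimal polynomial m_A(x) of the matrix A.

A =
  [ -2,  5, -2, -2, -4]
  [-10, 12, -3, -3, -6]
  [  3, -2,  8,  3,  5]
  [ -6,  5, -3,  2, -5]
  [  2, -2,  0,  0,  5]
x^3 - 15*x^2 + 75*x - 125

The characteristic polynomial is χ_A(x) = (x - 5)^5, so the eigenvalues are known. The minimal polynomial is
  m_A(x) = Π_λ (x − λ)^{k_λ}
where k_λ is the size of the *largest* Jordan block for λ (equivalently, the smallest k with (A − λI)^k v = 0 for every generalised eigenvector v of λ).

  λ = 5: largest Jordan block has size 3, contributing (x − 5)^3

So m_A(x) = (x - 5)^3 = x^3 - 15*x^2 + 75*x - 125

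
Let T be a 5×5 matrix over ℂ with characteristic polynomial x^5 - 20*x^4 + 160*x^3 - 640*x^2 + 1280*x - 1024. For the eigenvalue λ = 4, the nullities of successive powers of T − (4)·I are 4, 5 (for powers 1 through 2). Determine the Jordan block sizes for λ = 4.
Block sizes for λ = 4: [2, 1, 1, 1]

From the dimensions of kernels of powers, the number of Jordan blocks of size at least j is d_j − d_{j−1} where d_j = dim ker(N^j) (with d_0 = 0). Computing the differences gives [4, 1].
The number of blocks of size exactly k is (#blocks of size ≥ k) − (#blocks of size ≥ k + 1), so the partition is: 3 block(s) of size 1, 1 block(s) of size 2.
In nonincreasing order the block sizes are [2, 1, 1, 1].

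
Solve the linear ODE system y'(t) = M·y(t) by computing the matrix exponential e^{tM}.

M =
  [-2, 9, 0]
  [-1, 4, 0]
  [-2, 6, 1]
e^{tM} =
  [-3*t*exp(t) + exp(t), 9*t*exp(t), 0]
  [-t*exp(t), 3*t*exp(t) + exp(t), 0]
  [-2*t*exp(t), 6*t*exp(t), exp(t)]

Strategy: write M = P · J · P⁻¹ where J is a Jordan canonical form, so e^{tM} = P · e^{tJ} · P⁻¹, and e^{tJ} can be computed block-by-block.

M has Jordan form
J =
  [1, 1, 0]
  [0, 1, 0]
  [0, 0, 1]
(up to reordering of blocks).

Per-block formulas:
  For a 2×2 Jordan block J_2(1): exp(t · J_2(1)) = e^(1t)·(I + t·N), where N is the 2×2 nilpotent shift.
  For a 1×1 block at λ = 1: exp(t · [1]) = [e^(1t)].

After assembling e^{tJ} and conjugating by P, we get:

e^{tM} =
  [-3*t*exp(t) + exp(t), 9*t*exp(t), 0]
  [-t*exp(t), 3*t*exp(t) + exp(t), 0]
  [-2*t*exp(t), 6*t*exp(t), exp(t)]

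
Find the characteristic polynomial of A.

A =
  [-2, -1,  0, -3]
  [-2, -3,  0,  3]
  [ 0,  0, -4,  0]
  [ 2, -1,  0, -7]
x^4 + 16*x^3 + 96*x^2 + 256*x + 256

Expanding det(x·I − A) (e.g. by cofactor expansion or by noting that A is similar to its Jordan form J, which has the same characteristic polynomial as A) gives
  χ_A(x) = x^4 + 16*x^3 + 96*x^2 + 256*x + 256
which factors as (x + 4)^4. The eigenvalues (with algebraic multiplicities) are λ = -4 with multiplicity 4.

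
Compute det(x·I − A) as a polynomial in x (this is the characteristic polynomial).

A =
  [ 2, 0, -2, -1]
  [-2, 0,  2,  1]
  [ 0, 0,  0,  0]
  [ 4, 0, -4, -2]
x^4

Expanding det(x·I − A) (e.g. by cofactor expansion or by noting that A is similar to its Jordan form J, which has the same characteristic polynomial as A) gives
  χ_A(x) = x^4
which factors as x^4. The eigenvalues (with algebraic multiplicities) are λ = 0 with multiplicity 4.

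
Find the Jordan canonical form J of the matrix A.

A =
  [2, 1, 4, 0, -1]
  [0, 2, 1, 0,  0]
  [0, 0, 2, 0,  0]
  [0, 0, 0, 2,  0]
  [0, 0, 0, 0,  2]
J_3(2) ⊕ J_1(2) ⊕ J_1(2)

The characteristic polynomial is
  det(x·I − A) = x^5 - 10*x^4 + 40*x^3 - 80*x^2 + 80*x - 32 = (x - 2)^5

Eigenvalues and multiplicities (the geometric multiplicity of λ is n − rank(A − λI), which equals the number of Jordan blocks for λ):
  λ = 2: algebraic multiplicity = 5, geometric multiplicity = 3

Determining the block sizes for each eigenvalue:
  λ = 2: with am = 5 and gm = 3, the partition is not yet determined (e.g. several partitions of 5 into 3 parts exist). Let N = A − (2)·I. Computing rank(N^1) = 2, rank(N^2) = 1, rank(N^3) = 0; the number of blocks of size ≥ j is rank(N^{j−1}) − rank(N^j), giving [3, 1, 1]. So we have 1 block(s) of size 3, 2 block(s) of size 1 → block sizes [3, 1, 1]

Assembling the blocks gives a Jordan form
J =
  [2, 1, 0, 0, 0]
  [0, 2, 1, 0, 0]
  [0, 0, 2, 0, 0]
  [0, 0, 0, 2, 0]
  [0, 0, 0, 0, 2]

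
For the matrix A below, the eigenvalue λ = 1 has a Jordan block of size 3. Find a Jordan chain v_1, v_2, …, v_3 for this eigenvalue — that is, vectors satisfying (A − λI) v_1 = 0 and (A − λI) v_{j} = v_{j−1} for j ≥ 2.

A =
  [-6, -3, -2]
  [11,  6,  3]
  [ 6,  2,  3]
A Jordan chain for λ = 1 of length 3:
v_1 = (4, -4, -8)ᵀ
v_2 = (-7, 11, 6)ᵀ
v_3 = (1, 0, 0)ᵀ

Let N = A − (1)·I. We want v_3 with N^3 v_3 = 0 but N^2 v_3 ≠ 0; then v_{j-1} := N · v_j for j = 3, …, 2.

Pick v_3 = (1, 0, 0)ᵀ.
Then v_2 = N · v_3 = (-7, 11, 6)ᵀ.
Then v_1 = N · v_2 = (4, -4, -8)ᵀ.

Sanity check: (A − (1)·I) v_1 = (0, 0, 0)ᵀ = 0. ✓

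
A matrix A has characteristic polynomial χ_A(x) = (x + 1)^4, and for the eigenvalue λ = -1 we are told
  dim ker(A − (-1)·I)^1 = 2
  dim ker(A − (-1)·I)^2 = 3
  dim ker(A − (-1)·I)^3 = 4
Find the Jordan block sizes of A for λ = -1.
Block sizes for λ = -1: [3, 1]

From the dimensions of kernels of powers, the number of Jordan blocks of size at least j is d_j − d_{j−1} where d_j = dim ker(N^j) (with d_0 = 0). Computing the differences gives [2, 1, 1].
The number of blocks of size exactly k is (#blocks of size ≥ k) − (#blocks of size ≥ k + 1), so the partition is: 1 block(s) of size 1, 1 block(s) of size 3.
In nonincreasing order the block sizes are [3, 1].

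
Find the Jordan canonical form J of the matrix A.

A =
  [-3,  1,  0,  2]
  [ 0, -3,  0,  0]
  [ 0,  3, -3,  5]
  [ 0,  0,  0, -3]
J_2(-3) ⊕ J_2(-3)

The characteristic polynomial is
  det(x·I − A) = x^4 + 12*x^3 + 54*x^2 + 108*x + 81 = (x + 3)^4

Eigenvalues and multiplicities (the geometric multiplicity of λ is n − rank(A − λI), which equals the number of Jordan blocks for λ):
  λ = -3: algebraic multiplicity = 4, geometric multiplicity = 2

Determining the block sizes for each eigenvalue:
  λ = -3: with am = 4 and gm = 2, the partition is not yet determined (e.g. several partitions of 4 into 2 parts exist). Let N = A − (-3)·I. Computing rank(N^1) = 2, rank(N^2) = 0; the number of blocks of size ≥ j is rank(N^{j−1}) − rank(N^j), giving [2, 2]. So we have 2 block(s) of size 2 → block sizes [2, 2]

Assembling the blocks gives a Jordan form
J =
  [-3,  1,  0,  0]
  [ 0, -3,  0,  0]
  [ 0,  0, -3,  1]
  [ 0,  0,  0, -3]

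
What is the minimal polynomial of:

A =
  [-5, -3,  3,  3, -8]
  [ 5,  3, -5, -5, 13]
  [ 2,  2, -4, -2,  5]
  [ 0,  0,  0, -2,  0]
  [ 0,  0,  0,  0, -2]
x^2 + 4*x + 4

The characteristic polynomial is χ_A(x) = (x + 2)^5, so the eigenvalues are known. The minimal polynomial is
  m_A(x) = Π_λ (x − λ)^{k_λ}
where k_λ is the size of the *largest* Jordan block for λ (equivalently, the smallest k with (A − λI)^k v = 0 for every generalised eigenvector v of λ).

  λ = -2: largest Jordan block has size 2, contributing (x + 2)^2

So m_A(x) = (x + 2)^2 = x^2 + 4*x + 4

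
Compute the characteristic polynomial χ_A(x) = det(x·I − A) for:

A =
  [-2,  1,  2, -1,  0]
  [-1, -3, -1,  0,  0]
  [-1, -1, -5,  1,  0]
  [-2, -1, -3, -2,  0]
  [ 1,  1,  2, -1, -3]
x^5 + 15*x^4 + 90*x^3 + 270*x^2 + 405*x + 243

Expanding det(x·I − A) (e.g. by cofactor expansion or by noting that A is similar to its Jordan form J, which has the same characteristic polynomial as A) gives
  χ_A(x) = x^5 + 15*x^4 + 90*x^3 + 270*x^2 + 405*x + 243
which factors as (x + 3)^5. The eigenvalues (with algebraic multiplicities) are λ = -3 with multiplicity 5.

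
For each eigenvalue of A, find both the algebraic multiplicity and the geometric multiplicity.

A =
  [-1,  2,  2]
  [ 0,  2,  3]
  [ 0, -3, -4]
λ = -1: alg = 3, geom = 2

Step 1 — factor the characteristic polynomial to read off the algebraic multiplicities:
  χ_A(x) = (x + 1)^3

Step 2 — compute geometric multiplicities via the rank-nullity identity g(λ) = n − rank(A − λI):
  rank(A − (-1)·I) = 1, so dim ker(A − (-1)·I) = n − 1 = 2

Summary:
  λ = -1: algebraic multiplicity = 3, geometric multiplicity = 2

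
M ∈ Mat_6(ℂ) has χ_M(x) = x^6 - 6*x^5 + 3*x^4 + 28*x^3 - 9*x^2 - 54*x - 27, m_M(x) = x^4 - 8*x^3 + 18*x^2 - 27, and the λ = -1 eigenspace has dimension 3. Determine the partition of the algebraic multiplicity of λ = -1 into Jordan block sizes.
Block sizes for λ = -1: [1, 1, 1]

Step 1 — from the characteristic polynomial, algebraic multiplicity of λ = -1 is 3. From dim ker(M − (-1)·I) = 3, there are exactly 3 Jordan blocks for λ = -1.
Step 2 — from the minimal polynomial, the factor (x + 1) tells us the largest block for λ = -1 has size 1.
Step 3 — with total size 3, 3 blocks, and largest block 1, the block sizes (in nonincreasing order) are [1, 1, 1].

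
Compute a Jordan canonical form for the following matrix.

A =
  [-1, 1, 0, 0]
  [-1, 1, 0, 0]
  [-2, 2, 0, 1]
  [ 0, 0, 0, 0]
J_2(0) ⊕ J_2(0)

The characteristic polynomial is
  det(x·I − A) = x^4

Eigenvalues and multiplicities (the geometric multiplicity of λ is n − rank(A − λI), which equals the number of Jordan blocks for λ):
  λ = 0: algebraic multiplicity = 4, geometric multiplicity = 2

Determining the block sizes for each eigenvalue:
  λ = 0: with am = 4 and gm = 2, the partition is not yet determined (e.g. several partitions of 4 into 2 parts exist). Let N = A − (0)·I. Computing rank(N^1) = 2, rank(N^2) = 0; the number of blocks of size ≥ j is rank(N^{j−1}) − rank(N^j), giving [2, 2]. So we have 2 block(s) of size 2 → block sizes [2, 2]

Assembling the blocks gives a Jordan form
J =
  [0, 1, 0, 0]
  [0, 0, 0, 0]
  [0, 0, 0, 1]
  [0, 0, 0, 0]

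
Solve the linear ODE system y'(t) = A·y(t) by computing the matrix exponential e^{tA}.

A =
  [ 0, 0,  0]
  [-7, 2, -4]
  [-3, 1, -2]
e^{tA} =
  [1, 0, 0]
  [-t^2 - 7*t, 2*t + 1, -4*t]
  [-t^2/2 - 3*t, t, 1 - 2*t]

Strategy: write A = P · J · P⁻¹ where J is a Jordan canonical form, so e^{tA} = P · e^{tJ} · P⁻¹, and e^{tJ} can be computed block-by-block.

A has Jordan form
J =
  [0, 1, 0]
  [0, 0, 1]
  [0, 0, 0]
(up to reordering of blocks).

Per-block formulas:
  For a 3×3 Jordan block J_3(0): exp(t · J_3(0)) = e^(0t)·(I + t·N + (t^2/2)·N^2), where N is the 3×3 nilpotent shift.

After assembling e^{tJ} and conjugating by P, we get:

e^{tA} =
  [1, 0, 0]
  [-t^2 - 7*t, 2*t + 1, -4*t]
  [-t^2/2 - 3*t, t, 1 - 2*t]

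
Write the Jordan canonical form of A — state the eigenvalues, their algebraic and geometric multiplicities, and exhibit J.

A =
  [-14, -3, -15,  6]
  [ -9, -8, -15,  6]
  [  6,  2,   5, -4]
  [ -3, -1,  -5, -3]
J_2(-5) ⊕ J_1(-5) ⊕ J_1(-5)

The characteristic polynomial is
  det(x·I − A) = x^4 + 20*x^3 + 150*x^2 + 500*x + 625 = (x + 5)^4

Eigenvalues and multiplicities (the geometric multiplicity of λ is n − rank(A − λI), which equals the number of Jordan blocks for λ):
  λ = -5: algebraic multiplicity = 4, geometric multiplicity = 3

Determining the block sizes for each eigenvalue:
  λ = -5: 3 blocks summing to 4 forces exactly one block of size 2 and the rest size 1 → block sizes [2, 1, 1]

Assembling the blocks gives a Jordan form
J =
  [-5,  1,  0,  0]
  [ 0, -5,  0,  0]
  [ 0,  0, -5,  0]
  [ 0,  0,  0, -5]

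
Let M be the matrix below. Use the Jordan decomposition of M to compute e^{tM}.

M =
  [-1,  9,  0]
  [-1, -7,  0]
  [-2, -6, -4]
e^{tM} =
  [3*t*exp(-4*t) + exp(-4*t), 9*t*exp(-4*t), 0]
  [-t*exp(-4*t), -3*t*exp(-4*t) + exp(-4*t), 0]
  [-2*t*exp(-4*t), -6*t*exp(-4*t), exp(-4*t)]

Strategy: write M = P · J · P⁻¹ where J is a Jordan canonical form, so e^{tM} = P · e^{tJ} · P⁻¹, and e^{tJ} can be computed block-by-block.

M has Jordan form
J =
  [-4,  1,  0]
  [ 0, -4,  0]
  [ 0,  0, -4]
(up to reordering of blocks).

Per-block formulas:
  For a 1×1 block at λ = -4: exp(t · [-4]) = [e^(-4t)].
  For a 2×2 Jordan block J_2(-4): exp(t · J_2(-4)) = e^(-4t)·(I + t·N), where N is the 2×2 nilpotent shift.

After assembling e^{tJ} and conjugating by P, we get:

e^{tM} =
  [3*t*exp(-4*t) + exp(-4*t), 9*t*exp(-4*t), 0]
  [-t*exp(-4*t), -3*t*exp(-4*t) + exp(-4*t), 0]
  [-2*t*exp(-4*t), -6*t*exp(-4*t), exp(-4*t)]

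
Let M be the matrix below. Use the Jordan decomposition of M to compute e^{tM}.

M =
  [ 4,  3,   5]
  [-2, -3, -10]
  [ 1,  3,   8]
e^{tM} =
  [t*exp(3*t) + exp(3*t), 3*t*exp(3*t), 5*t*exp(3*t)]
  [-2*t*exp(3*t), -6*t*exp(3*t) + exp(3*t), -10*t*exp(3*t)]
  [t*exp(3*t), 3*t*exp(3*t), 5*t*exp(3*t) + exp(3*t)]

Strategy: write M = P · J · P⁻¹ where J is a Jordan canonical form, so e^{tM} = P · e^{tJ} · P⁻¹, and e^{tJ} can be computed block-by-block.

M has Jordan form
J =
  [3, 1, 0]
  [0, 3, 0]
  [0, 0, 3]
(up to reordering of blocks).

Per-block formulas:
  For a 2×2 Jordan block J_2(3): exp(t · J_2(3)) = e^(3t)·(I + t·N), where N is the 2×2 nilpotent shift.
  For a 1×1 block at λ = 3: exp(t · [3]) = [e^(3t)].

After assembling e^{tJ} and conjugating by P, we get:

e^{tM} =
  [t*exp(3*t) + exp(3*t), 3*t*exp(3*t), 5*t*exp(3*t)]
  [-2*t*exp(3*t), -6*t*exp(3*t) + exp(3*t), -10*t*exp(3*t)]
  [t*exp(3*t), 3*t*exp(3*t), 5*t*exp(3*t) + exp(3*t)]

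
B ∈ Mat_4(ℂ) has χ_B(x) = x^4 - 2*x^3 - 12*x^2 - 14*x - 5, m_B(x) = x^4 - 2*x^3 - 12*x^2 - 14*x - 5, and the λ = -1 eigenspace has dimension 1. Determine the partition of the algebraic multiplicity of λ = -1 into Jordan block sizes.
Block sizes for λ = -1: [3]

Step 1 — from the characteristic polynomial, algebraic multiplicity of λ = -1 is 3. From dim ker(B − (-1)·I) = 1, there are exactly 1 Jordan blocks for λ = -1.
Step 2 — from the minimal polynomial, the factor (x + 1)^3 tells us the largest block for λ = -1 has size 3.
Step 3 — with total size 3, 1 blocks, and largest block 3, the block sizes (in nonincreasing order) are [3].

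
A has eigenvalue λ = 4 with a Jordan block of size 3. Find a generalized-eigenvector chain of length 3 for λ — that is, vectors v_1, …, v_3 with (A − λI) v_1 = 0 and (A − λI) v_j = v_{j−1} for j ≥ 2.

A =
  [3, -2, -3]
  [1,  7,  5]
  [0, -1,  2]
A Jordan chain for λ = 4 of length 3:
v_1 = (-1, 2, -1)ᵀ
v_2 = (-1, 1, 0)ᵀ
v_3 = (1, 0, 0)ᵀ

Let N = A − (4)·I. We want v_3 with N^3 v_3 = 0 but N^2 v_3 ≠ 0; then v_{j-1} := N · v_j for j = 3, …, 2.

Pick v_3 = (1, 0, 0)ᵀ.
Then v_2 = N · v_3 = (-1, 1, 0)ᵀ.
Then v_1 = N · v_2 = (-1, 2, -1)ᵀ.

Sanity check: (A − (4)·I) v_1 = (0, 0, 0)ᵀ = 0. ✓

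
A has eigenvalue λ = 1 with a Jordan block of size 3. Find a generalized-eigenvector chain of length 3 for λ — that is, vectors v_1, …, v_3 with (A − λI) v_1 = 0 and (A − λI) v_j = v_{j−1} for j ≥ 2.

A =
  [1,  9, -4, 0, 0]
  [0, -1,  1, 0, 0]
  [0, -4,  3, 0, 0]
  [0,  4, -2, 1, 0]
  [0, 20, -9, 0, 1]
A Jordan chain for λ = 1 of length 3:
v_1 = (-2, 0, 0, 0, -4)ᵀ
v_2 = (9, -2, -4, 4, 20)ᵀ
v_3 = (0, 1, 0, 0, 0)ᵀ

Let N = A − (1)·I. We want v_3 with N^3 v_3 = 0 but N^2 v_3 ≠ 0; then v_{j-1} := N · v_j for j = 3, …, 2.

Pick v_3 = (0, 1, 0, 0, 0)ᵀ.
Then v_2 = N · v_3 = (9, -2, -4, 4, 20)ᵀ.
Then v_1 = N · v_2 = (-2, 0, 0, 0, -4)ᵀ.

Sanity check: (A − (1)·I) v_1 = (0, 0, 0, 0, 0)ᵀ = 0. ✓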